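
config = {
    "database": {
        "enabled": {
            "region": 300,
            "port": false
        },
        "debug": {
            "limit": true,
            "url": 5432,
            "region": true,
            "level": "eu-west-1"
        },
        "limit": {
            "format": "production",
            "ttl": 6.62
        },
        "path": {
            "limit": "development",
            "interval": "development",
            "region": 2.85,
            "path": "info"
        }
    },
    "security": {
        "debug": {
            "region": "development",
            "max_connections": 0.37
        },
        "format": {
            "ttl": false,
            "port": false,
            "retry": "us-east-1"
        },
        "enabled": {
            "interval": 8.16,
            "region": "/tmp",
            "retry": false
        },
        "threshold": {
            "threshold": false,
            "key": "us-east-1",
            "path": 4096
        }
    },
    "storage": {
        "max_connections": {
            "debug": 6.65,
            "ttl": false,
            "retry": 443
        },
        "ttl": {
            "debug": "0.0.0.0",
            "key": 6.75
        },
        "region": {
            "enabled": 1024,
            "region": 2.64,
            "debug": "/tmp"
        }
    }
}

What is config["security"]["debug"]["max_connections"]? 0.37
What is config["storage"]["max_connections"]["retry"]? 443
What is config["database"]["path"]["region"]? 2.85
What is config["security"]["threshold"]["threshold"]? False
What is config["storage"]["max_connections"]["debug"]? 6.65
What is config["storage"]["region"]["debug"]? "/tmp"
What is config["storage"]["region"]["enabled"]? 1024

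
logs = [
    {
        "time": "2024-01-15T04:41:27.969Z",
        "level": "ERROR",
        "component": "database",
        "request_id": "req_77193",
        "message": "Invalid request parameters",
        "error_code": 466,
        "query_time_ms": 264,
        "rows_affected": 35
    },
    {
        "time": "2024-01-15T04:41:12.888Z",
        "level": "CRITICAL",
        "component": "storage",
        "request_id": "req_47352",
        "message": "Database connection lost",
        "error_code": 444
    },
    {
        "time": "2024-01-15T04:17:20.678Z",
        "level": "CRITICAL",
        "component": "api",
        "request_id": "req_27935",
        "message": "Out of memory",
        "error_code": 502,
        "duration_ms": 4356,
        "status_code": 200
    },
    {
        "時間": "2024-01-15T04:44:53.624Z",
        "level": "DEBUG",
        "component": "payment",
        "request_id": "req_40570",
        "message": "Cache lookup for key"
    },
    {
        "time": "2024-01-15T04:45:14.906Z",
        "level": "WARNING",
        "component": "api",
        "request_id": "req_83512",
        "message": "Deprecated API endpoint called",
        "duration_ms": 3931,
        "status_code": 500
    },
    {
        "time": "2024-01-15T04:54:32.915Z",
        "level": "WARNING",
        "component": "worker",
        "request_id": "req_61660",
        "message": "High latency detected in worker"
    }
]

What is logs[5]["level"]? "WARNING"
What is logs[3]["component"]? "payment"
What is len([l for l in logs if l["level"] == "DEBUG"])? 1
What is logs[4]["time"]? "2024-01-15T04:45:14.906Z"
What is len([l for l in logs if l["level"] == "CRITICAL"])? 2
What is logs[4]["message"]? "Deprecated API endpoint called"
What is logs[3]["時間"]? "2024-01-15T04:44:53.624Z"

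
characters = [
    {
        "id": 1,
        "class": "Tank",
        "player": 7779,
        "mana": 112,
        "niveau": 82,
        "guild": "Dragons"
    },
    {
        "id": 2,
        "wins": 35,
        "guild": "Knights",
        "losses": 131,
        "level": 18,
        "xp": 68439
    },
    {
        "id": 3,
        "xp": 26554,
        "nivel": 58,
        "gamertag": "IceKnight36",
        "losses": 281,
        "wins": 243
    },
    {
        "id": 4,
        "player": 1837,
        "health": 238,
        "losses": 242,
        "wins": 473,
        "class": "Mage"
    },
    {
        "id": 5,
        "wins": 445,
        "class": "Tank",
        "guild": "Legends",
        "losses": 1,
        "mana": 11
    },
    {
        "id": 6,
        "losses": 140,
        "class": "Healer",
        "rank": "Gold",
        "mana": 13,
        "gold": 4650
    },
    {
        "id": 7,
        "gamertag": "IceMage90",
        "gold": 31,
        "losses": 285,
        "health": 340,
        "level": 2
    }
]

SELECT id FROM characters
[1, 2, 3, 4, 5, 6, 7]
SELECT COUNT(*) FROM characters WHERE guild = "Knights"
1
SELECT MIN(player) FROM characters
1837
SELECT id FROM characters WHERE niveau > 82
[]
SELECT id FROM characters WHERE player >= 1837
[1, 4]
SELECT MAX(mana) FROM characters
112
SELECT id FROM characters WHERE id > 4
[5, 6, 7]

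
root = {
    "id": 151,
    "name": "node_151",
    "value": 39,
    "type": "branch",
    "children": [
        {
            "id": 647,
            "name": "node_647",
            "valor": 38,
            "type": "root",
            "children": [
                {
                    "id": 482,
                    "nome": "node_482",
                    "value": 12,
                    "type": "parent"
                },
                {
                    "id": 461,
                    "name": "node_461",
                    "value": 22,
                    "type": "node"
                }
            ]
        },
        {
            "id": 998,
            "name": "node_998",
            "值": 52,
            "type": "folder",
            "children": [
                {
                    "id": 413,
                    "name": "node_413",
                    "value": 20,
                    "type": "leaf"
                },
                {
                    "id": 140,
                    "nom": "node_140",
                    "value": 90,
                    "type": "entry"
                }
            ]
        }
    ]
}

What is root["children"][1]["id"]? 998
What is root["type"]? "branch"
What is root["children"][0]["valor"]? 38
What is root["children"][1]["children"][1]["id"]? 140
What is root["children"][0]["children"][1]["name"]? "node_461"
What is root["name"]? "node_151"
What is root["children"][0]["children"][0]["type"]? "parent"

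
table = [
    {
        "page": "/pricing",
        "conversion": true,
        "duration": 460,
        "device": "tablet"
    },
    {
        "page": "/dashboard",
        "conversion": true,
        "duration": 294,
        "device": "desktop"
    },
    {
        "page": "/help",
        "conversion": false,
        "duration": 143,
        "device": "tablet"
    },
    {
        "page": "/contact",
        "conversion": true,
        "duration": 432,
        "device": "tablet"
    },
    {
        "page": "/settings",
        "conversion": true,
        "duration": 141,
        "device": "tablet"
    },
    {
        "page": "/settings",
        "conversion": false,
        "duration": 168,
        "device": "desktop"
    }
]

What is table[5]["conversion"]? False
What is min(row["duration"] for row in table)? 141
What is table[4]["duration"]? 141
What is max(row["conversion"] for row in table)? True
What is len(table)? 6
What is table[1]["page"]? "/dashboard"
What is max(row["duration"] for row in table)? 460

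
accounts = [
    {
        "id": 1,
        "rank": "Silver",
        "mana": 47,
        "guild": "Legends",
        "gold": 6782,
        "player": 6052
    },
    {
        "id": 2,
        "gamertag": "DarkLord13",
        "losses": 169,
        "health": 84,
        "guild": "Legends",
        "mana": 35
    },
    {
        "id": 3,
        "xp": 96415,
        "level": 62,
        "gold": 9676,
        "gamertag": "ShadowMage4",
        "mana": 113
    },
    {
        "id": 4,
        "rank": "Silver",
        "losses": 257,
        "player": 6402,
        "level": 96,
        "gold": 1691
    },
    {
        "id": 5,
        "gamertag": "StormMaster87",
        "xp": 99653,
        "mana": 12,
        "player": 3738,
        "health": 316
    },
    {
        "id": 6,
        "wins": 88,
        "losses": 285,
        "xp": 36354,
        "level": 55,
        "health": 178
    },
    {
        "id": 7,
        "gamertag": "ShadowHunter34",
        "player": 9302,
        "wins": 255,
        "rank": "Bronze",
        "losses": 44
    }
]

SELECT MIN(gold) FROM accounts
1691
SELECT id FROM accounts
[1, 2, 3, 4, 5, 6, 7]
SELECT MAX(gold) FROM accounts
9676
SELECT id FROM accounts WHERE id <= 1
[1]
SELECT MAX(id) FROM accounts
7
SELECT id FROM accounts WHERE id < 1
[]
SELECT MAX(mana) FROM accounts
113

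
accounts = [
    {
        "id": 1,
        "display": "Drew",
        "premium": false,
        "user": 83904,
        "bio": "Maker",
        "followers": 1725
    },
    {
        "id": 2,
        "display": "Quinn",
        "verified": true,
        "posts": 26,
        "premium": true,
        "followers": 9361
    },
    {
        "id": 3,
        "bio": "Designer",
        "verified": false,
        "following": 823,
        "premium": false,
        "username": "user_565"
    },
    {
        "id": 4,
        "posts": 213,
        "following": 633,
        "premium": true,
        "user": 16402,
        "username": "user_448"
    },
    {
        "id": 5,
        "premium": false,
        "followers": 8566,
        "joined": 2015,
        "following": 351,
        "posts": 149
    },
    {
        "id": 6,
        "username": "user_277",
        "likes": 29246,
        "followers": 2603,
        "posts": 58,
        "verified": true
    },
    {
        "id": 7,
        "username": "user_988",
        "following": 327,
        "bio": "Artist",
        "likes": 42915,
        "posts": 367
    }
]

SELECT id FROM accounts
[1, 2, 3, 4, 5, 6, 7]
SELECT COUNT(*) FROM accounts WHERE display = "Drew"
1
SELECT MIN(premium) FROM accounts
False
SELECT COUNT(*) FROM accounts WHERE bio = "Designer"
1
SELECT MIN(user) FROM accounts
16402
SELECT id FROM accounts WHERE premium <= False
[1, 3, 5]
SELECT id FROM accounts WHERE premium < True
[1, 3, 5]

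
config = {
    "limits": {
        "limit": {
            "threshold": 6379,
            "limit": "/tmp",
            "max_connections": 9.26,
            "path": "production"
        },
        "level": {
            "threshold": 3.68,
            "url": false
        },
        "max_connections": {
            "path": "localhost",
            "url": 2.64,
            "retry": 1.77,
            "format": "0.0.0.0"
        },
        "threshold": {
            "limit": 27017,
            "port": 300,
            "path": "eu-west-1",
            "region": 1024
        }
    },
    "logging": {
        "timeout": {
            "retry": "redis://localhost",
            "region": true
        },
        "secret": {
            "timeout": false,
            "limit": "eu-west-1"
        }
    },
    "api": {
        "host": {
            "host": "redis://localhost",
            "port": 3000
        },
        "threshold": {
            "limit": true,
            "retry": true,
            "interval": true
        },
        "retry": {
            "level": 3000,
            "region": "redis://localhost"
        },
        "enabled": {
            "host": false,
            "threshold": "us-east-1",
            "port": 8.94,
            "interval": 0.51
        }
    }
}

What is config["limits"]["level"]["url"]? False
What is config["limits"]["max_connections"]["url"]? 2.64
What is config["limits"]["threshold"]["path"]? "eu-west-1"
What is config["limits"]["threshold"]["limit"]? 27017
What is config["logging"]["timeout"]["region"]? True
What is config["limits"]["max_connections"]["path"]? "localhost"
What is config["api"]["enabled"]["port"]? 8.94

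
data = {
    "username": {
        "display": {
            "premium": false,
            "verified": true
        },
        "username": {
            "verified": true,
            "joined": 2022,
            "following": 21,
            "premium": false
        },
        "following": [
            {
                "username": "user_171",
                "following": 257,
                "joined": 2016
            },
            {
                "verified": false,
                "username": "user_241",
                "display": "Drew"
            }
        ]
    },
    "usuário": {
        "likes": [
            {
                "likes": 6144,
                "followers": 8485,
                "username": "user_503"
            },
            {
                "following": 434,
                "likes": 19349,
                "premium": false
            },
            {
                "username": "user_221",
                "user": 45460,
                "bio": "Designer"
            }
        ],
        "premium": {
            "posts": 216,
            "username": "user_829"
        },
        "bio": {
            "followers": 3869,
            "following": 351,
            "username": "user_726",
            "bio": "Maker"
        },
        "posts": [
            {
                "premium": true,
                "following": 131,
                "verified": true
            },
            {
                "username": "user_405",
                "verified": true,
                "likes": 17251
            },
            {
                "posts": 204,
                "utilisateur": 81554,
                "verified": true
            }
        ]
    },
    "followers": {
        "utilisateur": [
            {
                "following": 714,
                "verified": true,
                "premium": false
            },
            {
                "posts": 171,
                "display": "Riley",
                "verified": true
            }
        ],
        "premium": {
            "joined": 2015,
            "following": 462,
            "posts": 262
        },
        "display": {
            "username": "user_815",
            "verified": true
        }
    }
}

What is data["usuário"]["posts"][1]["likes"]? 17251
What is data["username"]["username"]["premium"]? False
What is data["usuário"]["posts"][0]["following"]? 131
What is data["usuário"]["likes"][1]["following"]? 434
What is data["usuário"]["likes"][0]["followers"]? 8485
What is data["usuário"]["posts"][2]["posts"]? 204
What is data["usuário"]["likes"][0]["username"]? "user_503"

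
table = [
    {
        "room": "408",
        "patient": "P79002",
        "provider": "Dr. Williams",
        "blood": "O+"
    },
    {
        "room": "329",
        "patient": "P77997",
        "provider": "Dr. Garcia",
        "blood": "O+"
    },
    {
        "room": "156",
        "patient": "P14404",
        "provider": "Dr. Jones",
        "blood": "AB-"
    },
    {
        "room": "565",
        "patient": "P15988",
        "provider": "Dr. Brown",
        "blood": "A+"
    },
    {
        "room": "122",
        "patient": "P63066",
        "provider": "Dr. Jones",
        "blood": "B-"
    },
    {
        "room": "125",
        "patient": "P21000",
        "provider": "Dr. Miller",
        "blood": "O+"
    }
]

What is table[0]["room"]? "408"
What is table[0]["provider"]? "Dr. Williams"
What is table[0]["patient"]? "P79002"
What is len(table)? 6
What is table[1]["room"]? "329"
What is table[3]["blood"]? "A+"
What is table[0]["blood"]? "O+"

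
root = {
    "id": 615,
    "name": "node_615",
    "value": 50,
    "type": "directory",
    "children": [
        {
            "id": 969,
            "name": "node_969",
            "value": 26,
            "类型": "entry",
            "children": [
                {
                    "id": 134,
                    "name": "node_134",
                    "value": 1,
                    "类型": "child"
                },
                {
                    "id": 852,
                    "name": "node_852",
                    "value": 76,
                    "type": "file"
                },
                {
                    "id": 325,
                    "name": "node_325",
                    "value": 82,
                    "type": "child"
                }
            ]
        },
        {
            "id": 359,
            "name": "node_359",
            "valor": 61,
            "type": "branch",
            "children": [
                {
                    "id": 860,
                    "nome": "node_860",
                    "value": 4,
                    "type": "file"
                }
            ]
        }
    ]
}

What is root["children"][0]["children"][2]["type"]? "child"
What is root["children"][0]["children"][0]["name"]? "node_134"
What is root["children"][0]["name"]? "node_969"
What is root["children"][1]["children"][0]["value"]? 4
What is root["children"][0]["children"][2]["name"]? "node_325"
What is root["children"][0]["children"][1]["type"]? "file"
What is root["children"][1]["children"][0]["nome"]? "node_860"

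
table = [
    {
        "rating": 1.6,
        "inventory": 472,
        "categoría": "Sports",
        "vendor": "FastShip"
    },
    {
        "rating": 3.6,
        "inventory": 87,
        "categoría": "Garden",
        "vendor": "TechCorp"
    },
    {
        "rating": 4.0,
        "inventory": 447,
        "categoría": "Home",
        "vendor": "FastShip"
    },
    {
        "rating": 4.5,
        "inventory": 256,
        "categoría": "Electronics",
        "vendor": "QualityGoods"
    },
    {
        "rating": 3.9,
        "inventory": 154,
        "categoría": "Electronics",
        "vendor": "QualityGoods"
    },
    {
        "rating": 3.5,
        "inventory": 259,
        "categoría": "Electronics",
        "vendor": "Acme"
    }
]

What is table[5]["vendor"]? "Acme"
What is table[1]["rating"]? 3.6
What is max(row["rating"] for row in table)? 4.5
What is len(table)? 6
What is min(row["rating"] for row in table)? 1.6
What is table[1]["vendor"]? "TechCorp"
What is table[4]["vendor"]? "QualityGoods"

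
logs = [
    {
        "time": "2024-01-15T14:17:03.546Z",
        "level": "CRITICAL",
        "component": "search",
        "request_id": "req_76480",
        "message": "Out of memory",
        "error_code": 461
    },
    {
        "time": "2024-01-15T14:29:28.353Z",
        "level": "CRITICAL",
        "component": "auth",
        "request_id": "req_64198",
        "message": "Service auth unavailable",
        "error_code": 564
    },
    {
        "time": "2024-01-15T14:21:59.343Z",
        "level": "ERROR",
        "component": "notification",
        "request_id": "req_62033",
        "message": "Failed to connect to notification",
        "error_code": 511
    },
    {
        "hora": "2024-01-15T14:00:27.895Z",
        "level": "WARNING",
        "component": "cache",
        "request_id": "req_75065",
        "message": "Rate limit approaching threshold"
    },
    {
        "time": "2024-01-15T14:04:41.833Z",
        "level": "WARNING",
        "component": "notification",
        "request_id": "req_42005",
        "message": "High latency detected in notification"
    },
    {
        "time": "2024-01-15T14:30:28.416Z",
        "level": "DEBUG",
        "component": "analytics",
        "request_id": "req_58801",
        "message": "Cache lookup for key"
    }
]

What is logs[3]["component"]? "cache"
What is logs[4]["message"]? "High latency detected in notification"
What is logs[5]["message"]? "Cache lookup for key"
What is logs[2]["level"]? "ERROR"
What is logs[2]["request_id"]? "req_62033"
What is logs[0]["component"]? "search"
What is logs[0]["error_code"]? 461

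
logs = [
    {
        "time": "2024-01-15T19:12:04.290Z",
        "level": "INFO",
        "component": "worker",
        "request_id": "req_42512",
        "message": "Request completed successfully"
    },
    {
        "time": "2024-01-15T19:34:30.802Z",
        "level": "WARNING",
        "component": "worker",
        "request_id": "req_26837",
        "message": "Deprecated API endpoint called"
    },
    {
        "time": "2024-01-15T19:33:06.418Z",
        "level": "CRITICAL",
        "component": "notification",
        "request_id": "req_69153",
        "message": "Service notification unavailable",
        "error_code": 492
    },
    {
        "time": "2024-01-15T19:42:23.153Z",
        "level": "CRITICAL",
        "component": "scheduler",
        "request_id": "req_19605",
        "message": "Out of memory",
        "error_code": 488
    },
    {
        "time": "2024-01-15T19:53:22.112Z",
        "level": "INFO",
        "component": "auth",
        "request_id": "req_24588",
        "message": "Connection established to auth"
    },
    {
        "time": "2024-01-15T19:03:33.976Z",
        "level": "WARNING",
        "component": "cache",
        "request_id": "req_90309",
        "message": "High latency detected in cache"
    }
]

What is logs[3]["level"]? "CRITICAL"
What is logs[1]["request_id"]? "req_26837"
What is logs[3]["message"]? "Out of memory"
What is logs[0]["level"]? "INFO"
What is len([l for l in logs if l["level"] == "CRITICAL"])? 2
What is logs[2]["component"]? "notification"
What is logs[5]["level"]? "WARNING"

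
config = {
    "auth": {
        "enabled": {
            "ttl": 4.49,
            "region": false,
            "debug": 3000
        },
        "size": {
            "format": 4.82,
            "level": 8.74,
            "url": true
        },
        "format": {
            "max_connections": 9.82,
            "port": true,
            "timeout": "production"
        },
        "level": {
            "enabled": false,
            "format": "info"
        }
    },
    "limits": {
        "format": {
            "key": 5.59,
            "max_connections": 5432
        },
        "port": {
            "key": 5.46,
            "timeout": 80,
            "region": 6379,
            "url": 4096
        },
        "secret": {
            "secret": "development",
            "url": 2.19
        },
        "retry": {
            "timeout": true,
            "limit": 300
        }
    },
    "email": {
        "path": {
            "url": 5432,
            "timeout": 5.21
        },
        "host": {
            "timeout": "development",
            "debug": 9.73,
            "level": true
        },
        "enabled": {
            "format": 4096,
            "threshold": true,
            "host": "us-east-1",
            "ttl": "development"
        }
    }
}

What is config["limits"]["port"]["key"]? 5.46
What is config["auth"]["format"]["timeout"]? "production"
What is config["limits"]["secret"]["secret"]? "development"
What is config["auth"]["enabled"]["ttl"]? 4.49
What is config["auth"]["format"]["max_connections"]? 9.82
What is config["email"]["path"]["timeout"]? 5.21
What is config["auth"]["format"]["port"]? True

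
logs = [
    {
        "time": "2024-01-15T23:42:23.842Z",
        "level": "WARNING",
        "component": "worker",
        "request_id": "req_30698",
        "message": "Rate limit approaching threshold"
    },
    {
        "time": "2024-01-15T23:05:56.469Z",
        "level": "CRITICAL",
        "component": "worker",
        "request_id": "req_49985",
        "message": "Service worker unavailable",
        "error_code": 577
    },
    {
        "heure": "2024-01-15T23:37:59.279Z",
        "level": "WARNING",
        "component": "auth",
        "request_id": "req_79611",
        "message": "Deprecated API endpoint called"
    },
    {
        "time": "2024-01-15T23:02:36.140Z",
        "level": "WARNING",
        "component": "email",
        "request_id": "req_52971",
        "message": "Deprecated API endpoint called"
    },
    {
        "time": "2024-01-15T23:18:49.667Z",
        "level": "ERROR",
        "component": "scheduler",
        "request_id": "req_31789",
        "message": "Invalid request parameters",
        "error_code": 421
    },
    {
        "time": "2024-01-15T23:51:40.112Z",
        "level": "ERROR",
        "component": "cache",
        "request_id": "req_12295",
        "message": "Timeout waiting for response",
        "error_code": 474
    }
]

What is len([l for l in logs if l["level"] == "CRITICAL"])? 1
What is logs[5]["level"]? "ERROR"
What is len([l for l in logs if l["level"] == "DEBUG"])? 0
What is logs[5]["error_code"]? 474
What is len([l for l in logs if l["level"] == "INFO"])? 0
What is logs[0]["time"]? "2024-01-15T23:42:23.842Z"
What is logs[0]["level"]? "WARNING"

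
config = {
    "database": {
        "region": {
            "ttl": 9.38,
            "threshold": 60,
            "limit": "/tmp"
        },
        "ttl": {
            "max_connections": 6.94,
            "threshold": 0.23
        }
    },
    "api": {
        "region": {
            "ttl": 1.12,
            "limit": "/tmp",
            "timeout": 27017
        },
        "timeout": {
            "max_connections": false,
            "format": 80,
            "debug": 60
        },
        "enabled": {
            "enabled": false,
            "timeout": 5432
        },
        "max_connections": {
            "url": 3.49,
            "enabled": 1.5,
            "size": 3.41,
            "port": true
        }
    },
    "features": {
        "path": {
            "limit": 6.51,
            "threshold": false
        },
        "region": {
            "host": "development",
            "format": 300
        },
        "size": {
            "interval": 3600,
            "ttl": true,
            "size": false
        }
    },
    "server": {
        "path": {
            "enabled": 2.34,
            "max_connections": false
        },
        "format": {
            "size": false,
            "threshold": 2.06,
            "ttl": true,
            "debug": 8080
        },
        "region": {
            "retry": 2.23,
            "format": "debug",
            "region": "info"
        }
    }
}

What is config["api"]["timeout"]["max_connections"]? False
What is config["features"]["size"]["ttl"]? True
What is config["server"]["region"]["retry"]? 2.23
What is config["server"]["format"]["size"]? False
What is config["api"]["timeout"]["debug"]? 60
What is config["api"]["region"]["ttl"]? 1.12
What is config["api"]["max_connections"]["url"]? 3.49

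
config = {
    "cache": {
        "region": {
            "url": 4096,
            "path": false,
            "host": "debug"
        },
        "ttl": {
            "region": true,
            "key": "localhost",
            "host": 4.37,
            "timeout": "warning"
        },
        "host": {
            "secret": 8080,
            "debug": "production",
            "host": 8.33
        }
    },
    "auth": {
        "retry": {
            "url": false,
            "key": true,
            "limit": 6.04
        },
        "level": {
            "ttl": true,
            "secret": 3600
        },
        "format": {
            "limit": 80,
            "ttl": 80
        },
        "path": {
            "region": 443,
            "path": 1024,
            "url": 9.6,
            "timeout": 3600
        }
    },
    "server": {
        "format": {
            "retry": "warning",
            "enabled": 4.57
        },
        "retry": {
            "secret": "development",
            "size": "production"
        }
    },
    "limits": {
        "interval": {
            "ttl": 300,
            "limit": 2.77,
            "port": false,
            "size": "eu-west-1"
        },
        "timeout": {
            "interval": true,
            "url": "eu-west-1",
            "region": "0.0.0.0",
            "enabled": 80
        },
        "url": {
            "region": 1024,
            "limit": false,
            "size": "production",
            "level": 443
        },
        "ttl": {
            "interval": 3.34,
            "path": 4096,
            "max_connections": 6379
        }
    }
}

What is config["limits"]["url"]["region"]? 1024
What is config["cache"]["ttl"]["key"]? "localhost"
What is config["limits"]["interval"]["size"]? "eu-west-1"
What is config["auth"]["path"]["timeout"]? 3600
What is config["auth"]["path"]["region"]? 443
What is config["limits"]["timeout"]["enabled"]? 80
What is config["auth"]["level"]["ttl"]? True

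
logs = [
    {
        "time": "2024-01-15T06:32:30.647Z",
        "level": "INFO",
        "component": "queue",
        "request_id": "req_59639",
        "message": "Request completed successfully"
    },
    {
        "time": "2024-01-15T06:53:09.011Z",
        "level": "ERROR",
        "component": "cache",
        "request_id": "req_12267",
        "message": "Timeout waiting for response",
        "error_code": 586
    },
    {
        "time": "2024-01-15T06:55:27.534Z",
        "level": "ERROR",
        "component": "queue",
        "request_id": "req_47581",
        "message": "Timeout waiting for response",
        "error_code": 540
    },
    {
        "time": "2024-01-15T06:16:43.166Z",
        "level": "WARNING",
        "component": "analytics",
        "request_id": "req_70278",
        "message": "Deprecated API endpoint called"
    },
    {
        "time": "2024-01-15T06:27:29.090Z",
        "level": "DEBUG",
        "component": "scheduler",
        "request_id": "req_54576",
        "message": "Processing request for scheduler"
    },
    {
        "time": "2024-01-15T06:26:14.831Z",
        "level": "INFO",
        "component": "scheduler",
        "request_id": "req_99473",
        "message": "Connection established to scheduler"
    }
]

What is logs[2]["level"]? "ERROR"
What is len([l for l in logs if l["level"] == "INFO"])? 2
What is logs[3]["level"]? "WARNING"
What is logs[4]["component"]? "scheduler"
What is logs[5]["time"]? "2024-01-15T06:26:14.831Z"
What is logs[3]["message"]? "Deprecated API endpoint called"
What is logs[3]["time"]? "2024-01-15T06:16:43.166Z"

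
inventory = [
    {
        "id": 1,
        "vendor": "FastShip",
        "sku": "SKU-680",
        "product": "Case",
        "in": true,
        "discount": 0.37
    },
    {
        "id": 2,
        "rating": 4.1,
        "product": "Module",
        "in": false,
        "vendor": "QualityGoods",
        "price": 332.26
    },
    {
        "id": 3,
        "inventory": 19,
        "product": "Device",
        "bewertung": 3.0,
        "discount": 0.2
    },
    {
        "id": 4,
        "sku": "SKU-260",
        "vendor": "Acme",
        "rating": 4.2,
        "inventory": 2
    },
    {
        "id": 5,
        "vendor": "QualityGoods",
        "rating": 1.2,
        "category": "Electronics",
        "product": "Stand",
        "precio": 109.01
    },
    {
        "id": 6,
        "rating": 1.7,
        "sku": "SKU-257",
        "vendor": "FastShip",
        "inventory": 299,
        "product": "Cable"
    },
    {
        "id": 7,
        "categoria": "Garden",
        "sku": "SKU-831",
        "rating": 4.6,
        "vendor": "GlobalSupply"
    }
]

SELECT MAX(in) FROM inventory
True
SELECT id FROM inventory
[1, 2, 3, 4, 5, 6, 7]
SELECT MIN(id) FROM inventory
1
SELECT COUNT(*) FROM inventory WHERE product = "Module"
1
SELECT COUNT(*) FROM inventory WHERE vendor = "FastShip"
2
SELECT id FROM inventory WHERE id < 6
[1, 2, 3, 4, 5]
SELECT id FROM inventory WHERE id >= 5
[5, 6, 7]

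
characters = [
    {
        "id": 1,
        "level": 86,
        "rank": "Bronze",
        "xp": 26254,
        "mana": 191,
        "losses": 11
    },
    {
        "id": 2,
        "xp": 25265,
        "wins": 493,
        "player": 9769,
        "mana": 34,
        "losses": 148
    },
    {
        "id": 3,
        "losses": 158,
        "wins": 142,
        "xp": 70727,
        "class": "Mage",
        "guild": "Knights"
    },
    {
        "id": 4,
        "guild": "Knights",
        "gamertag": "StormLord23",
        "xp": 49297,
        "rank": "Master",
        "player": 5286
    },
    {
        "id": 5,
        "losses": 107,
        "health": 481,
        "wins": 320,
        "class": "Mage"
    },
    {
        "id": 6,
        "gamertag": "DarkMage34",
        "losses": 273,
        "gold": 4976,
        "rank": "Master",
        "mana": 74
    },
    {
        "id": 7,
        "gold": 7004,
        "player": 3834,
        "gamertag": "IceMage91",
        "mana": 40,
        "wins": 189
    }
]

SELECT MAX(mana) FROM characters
191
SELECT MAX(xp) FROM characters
70727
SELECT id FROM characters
[1, 2, 3, 4, 5, 6, 7]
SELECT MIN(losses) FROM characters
11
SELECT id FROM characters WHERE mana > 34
[1, 6, 7]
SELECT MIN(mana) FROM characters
34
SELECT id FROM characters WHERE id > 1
[2, 3, 4, 5, 6, 7]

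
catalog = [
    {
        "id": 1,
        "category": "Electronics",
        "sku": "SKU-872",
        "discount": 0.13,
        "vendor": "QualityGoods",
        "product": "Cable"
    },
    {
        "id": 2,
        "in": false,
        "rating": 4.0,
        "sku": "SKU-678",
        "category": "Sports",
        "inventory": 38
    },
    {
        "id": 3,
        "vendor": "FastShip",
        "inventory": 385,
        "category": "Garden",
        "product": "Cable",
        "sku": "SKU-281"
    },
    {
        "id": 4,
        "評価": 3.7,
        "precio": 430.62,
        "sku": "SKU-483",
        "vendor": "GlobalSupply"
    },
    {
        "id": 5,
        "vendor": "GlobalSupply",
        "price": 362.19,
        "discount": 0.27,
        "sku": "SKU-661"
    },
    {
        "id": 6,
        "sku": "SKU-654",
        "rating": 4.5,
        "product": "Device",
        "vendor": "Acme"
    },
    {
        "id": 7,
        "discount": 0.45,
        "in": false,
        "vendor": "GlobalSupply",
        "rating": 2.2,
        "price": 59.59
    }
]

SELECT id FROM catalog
[1, 2, 3, 4, 5, 6, 7]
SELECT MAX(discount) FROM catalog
0.45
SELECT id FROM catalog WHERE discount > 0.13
[5, 7]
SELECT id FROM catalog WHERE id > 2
[3, 4, 5, 6, 7]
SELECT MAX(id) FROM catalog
7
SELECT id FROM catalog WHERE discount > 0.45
[]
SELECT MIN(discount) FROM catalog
0.13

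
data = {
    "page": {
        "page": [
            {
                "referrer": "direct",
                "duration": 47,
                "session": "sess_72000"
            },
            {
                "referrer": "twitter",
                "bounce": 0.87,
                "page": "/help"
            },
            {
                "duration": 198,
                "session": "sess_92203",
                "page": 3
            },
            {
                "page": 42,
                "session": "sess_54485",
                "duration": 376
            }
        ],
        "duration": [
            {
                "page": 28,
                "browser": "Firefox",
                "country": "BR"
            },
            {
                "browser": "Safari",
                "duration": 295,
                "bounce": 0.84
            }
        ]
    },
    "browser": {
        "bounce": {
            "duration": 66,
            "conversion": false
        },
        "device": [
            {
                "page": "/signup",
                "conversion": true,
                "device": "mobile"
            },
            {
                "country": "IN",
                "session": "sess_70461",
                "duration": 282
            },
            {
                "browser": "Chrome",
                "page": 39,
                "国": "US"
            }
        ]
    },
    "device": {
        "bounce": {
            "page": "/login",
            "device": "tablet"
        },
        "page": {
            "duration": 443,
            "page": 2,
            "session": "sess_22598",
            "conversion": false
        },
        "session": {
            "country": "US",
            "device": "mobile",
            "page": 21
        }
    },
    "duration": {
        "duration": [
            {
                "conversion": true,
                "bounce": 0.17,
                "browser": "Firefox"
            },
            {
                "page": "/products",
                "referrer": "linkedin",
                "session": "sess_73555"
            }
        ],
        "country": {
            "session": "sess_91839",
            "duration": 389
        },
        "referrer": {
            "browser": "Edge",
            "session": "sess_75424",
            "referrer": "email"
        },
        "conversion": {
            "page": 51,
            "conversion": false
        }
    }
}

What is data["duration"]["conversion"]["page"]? 51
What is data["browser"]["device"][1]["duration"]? 282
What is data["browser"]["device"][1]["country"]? "IN"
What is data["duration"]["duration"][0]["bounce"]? 0.17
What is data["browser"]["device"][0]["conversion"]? True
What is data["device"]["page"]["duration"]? 443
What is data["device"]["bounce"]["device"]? "tablet"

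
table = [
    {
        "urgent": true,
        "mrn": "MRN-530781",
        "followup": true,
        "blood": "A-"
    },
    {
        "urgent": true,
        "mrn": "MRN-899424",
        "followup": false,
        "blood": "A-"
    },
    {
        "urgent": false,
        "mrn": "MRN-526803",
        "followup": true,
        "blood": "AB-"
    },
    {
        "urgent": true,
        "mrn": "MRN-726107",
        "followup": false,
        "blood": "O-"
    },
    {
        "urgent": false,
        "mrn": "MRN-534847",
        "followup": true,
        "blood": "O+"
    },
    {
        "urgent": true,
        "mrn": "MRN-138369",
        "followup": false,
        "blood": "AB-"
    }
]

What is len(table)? 6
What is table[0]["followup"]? True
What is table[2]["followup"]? True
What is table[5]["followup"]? False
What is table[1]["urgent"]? True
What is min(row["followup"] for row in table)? False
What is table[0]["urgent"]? True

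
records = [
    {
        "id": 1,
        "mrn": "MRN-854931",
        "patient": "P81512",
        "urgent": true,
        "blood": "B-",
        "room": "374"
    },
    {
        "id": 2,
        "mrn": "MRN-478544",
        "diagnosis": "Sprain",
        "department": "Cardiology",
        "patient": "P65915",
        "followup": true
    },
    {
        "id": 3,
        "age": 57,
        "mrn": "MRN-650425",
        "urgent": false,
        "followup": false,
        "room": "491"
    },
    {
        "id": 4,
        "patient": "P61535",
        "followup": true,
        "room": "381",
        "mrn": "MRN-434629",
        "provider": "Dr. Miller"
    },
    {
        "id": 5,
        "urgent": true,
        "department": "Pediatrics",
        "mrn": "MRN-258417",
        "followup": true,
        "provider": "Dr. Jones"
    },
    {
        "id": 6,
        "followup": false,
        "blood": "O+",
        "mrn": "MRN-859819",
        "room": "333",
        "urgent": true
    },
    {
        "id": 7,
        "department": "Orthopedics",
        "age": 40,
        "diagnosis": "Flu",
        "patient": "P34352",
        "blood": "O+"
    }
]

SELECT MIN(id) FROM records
1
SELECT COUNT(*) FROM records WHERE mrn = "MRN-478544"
1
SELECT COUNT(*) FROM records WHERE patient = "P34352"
1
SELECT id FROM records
[1, 2, 3, 4, 5, 6, 7]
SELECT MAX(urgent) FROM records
True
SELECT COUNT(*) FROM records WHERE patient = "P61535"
1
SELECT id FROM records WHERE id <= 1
[1]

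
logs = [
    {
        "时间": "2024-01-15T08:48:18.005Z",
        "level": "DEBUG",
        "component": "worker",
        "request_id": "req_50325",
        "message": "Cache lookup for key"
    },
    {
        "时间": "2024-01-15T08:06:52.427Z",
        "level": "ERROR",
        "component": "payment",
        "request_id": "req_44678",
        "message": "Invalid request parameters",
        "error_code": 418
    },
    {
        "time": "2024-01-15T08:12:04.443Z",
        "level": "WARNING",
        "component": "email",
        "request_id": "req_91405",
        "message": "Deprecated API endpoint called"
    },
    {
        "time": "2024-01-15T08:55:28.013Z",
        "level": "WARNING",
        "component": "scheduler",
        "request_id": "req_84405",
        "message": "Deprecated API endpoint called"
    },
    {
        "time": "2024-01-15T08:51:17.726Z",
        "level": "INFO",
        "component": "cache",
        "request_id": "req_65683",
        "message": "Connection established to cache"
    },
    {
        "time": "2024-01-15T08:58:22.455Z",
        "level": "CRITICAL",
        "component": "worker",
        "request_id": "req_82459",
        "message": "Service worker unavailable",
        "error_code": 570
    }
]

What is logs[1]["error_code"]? 418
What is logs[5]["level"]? "CRITICAL"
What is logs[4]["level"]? "INFO"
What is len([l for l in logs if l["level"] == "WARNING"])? 2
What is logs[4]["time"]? "2024-01-15T08:51:17.726Z"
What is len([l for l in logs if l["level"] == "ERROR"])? 1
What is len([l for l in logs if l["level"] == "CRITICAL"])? 1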